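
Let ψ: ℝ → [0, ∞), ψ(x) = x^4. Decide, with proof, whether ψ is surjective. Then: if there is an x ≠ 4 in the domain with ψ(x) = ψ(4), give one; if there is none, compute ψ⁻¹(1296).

-4

For any y ∈ [0, ∞), x = y^{1/4} ∈ ℝ satisfies x^4 = y, so ψ is surjective.
For the follow-up, such an x exists: taking x = −4 ∈ ℝ gives ψ(−4) = 256 = ψ(4) with −4 ≠ 4.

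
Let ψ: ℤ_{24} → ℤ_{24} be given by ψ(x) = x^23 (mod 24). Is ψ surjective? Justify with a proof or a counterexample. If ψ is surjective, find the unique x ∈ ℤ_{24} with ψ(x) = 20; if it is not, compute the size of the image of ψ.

ψ(0) = 0^23 = 0.
ψ(6): Repeated squaring mod 24: 6^1 ≡ 6, 6^2 ≡ 6² = 36 ≡ 12, 6^4 ≡ 12² = 144 ≡ 0, 6^8 ≡ 0² = 0, 6^16 ≡ 0² = 0. Since 23 = 16 + 4 + 2 + 1, 6^23 ≡ 0·0·12·6: 0·0 = 0, then 0·12 = 0, then 0·6 = 0. So 6^23 ≡ 0 (mod 24).
So ψ(0) = ψ(6) = 0 while 0 ≠ 6, so ψ is not injective.
A non-injective map from the 24-element set ℤ_{24} to itself takes at most 23 distinct values, so it cannot be surjective. Thus ψ is not surjective.
Since ψ is not surjective, we determine |image(ψ)|. Computing x^23 mod 24 for each x (by repeated squaring, reducing mod 24 at every step), the values ψ(0), ψ(1), …, ψ(23) are: 0, 1, 8, 3, 16, 5, 0, 7, 8, 9, 16, 11, 0, 13, 8, 15, 16, 17, 0, 19, 8, 21, 16, 23.
The distinct values are {0, 1, 3, 5, 7, 8, 9, 11, 13, 15, 16, 17, 19, 21, 23}; there are 15 of them.

15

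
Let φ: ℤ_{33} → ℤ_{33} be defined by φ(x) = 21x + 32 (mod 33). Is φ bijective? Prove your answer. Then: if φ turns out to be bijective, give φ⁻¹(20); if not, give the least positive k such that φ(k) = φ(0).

We have gcd(21, 33) = 3 > 1. Taking x_1 = 0 and x_2 = 11: φ(0) = 32 and φ(11) = 21·11 + 32 = 263 ≡ 32 (mod 33).
So φ(0) = φ(11) while 0 ≠ 11, thus φ is not injective, hence not bijective.
Since φ is not bijective, we find the least positive k with φ(k) = φ(0): this means 21k ≡ 0 (mod 33), i.e. 33 ∣ 21k. Since gcd(21, 33) = 3, dividing through by 3 this holds exactly when 11 ∣ 7k, and as gcd(7, 11) = 1, exactly when 11 ∣ k.
The smallest positive such k is 11.

11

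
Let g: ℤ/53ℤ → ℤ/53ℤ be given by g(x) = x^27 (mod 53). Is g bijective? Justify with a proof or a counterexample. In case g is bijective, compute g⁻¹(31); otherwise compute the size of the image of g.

Since 53 is prime, the nonzero elements of ℤ/53ℤ form a cyclic group of order 52.
As gcd(27, 52) = 1, raising to the 27th power is a bijection on this group: if a^27 ≡ b^27 then (ab^{−1})^27 = 1, and the only element of order dividing gcd(27, 52) = 1 is 1, so a = b.
With g(0) = 0 this makes g injective on all of ℤ/53ℤ, hence bijective (finite equal-size domain and codomain). In particular g is bijective.
Since g is bijective, we find the preimage of 31. The inverse of x ↦ x^27 on (ℤ/53ℤ)^× is x ↦ x^27, because 27·27 = 729 = 14·52 + 1 ≡ 1 (mod 52) and x^{52} = 1 for x ≠ 0 (Fermat). So g⁻¹(31) = 31^27 mod 53.
Repeated squaring mod 53: 31^1 ≡ 31, 31^2 ≡ 31² = 961 ≡ 7, 31^4 ≡ 7² = 49, 31^8 ≡ 49² = 2401 ≡ 16, 31^16 ≡ 16² = 256 ≡ 44. Since 27 = 16 + 8 + 2 + 1, 31^27 ≡ 44·16·7·31: 44·16 = 704 ≡ 15, then 15·7 = 105 ≡ 52, then 52·31 = 1612 ≡ 22. So 31^27 ≡ 22 (mod 53).
Hence g⁻¹(31) = 22.

22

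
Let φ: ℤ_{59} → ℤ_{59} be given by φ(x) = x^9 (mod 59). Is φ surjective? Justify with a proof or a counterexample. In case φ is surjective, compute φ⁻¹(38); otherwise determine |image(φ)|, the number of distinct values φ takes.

Since 59 is prime, the nonzero elements of ℤ_{59} form a cyclic group of order 58.
As gcd(9, 58) = 1, raising to the 9th power is a bijection on this group: if u^9 ≡ v^9 then (uv^{−1})^9 = 1, and the only element of order dividing gcd(9, 58) = 1 is 1, so u = v.
With φ(0) = 0 this makes φ injective on all of ℤ_{59}, hence bijective (finite equal-size domain and codomain). In particular φ is surjective.
Since φ is surjective, we find the preimage of 38. The inverse of x ↦ x^9 on (ℤ_{59})^× is x ↦ x^13, because 9·13 = 117 = 2·58 + 1 ≡ 1 (mod 58) and x^{58} = 1 for x ≠ 0 (Fermat). So φ⁻¹(38) = 38^13 mod 59.
Repeated squaring mod 59: 38^1 ≡ 38, 38^2 ≡ 38² = 1444 ≡ 28, 38^4 ≡ 28² = 784 ≡ 17, 38^8 ≡ 17² = 289 ≡ 53. Since 13 = 8 + 4 + 1, 38^13 ≡ 53·17·38: 53·17 = 901 ≡ 16, then 16·38 = 608 ≡ 18. So 38^13 ≡ 18 (mod 59).
Hence φ⁻¹(38) = 18.

18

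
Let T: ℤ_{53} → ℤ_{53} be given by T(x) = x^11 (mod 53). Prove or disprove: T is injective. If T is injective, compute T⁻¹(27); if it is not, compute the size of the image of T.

31

Since 53 is prime, the nonzero elements of ℤ_{53} form a cyclic group of order 52.
As gcd(11, 52) = 1, raising to the 11th power is a bijection on this group: if a^11 ≡ b^11 then (ab^{−1})^11 = 1, and the only element of order dividing gcd(11, 52) = 1 is 1, so a = b.
With T(0) = 0 this makes T injective on all of ℤ_{53}, hence bijective (finite equal-size domain and codomain). In particular T is injective.
Since T is injective, we find the preimage of 27. The inverse of x ↦ x^11 on (ℤ_{53})^× is x ↦ x^19, because 11·19 = 209 = 4·52 + 1 ≡ 1 (mod 52) and x^{52} = 1 for x ≠ 0 (Fermat). So T⁻¹(27) = 27^19 mod 53.
Repeated squaring mod 53: 27^1 ≡ 27, 27^2 ≡ 27² = 729 ≡ 40, 27^4 ≡ 40² = 1600 ≡ 10, 27^8 ≡ 10² = 100 ≡ 47, 27^16 ≡ 47² = 2209 ≡ 36. Since 19 = 16 + 2 + 1, 27^19 ≡ 36·40·27: 36·40 = 1440 ≡ 9, then 9·27 = 243 ≡ 31. So 27^19 ≡ 31 (mod 53).
Hence T⁻¹(27) = 31.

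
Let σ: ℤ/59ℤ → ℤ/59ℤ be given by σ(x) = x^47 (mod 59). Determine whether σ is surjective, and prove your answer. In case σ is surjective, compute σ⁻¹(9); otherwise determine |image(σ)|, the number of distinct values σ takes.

25

Since 59 is prime, the nonzero elements of ℤ/59ℤ form a cyclic group of order 58.
As gcd(47, 58) = 1, raising to the 47th power is a bijection on this group: if a^47 ≡ b^47 then (ab^{−1})^47 = 1, and the only element of order dividing gcd(47, 58) = 1 is 1, so a = b.
With σ(0) = 0 this makes σ injective on all of ℤ/59ℤ, hence bijective (finite equal-size domain and codomain). In particular σ is surjective.
Since σ is surjective, we find the preimage of 9. The inverse of x ↦ x^47 on (ℤ/59ℤ)^× is x ↦ x^21, because 47·21 = 987 = 17·58 + 1 ≡ 1 (mod 58) and x^{58} = 1 for x ≠ 0 (Fermat). So σ⁻¹(9) = 9^21 mod 59.
Repeated squaring mod 59: 9^1 ≡ 9, 9^2 ≡ 9² = 81 ≡ 22, 9^4 ≡ 22² = 484 ≡ 12, 9^8 ≡ 12² = 144 ≡ 26, 9^16 ≡ 26² = 676 ≡ 27. Since 21 = 16 + 4 + 1, 9^21 ≡ 27·12·9: 27·12 = 324 ≡ 29, then 29·9 = 261 ≡ 25. So 9^21 ≡ 25 (mod 59).
Hence σ⁻¹(9) = 25.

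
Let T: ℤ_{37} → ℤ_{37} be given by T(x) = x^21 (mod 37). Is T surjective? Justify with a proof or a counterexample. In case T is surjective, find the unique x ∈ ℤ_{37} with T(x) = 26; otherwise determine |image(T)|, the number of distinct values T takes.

13

T(3): Repeated squaring mod 37: 3^1 ≡ 3, 3^2 ≡ 3² = 9, 3^4 ≡ 9² = 81 ≡ 7, 3^8 ≡ 7² = 49 ≡ 12, 3^16 ≡ 12² = 144 ≡ 33. Since 21 = 16 + 4 + 1, 3^21 ≡ 33·7·3: 33·7 = 231 ≡ 9, then 9·3 = 27. So 3^21 ≡ 27 (mod 37).
T(4): Repeated squaring mod 37: 4^1 ≡ 4, 4^2 ≡ 4² = 16, 4^4 ≡ 16² = 256 ≡ 34, 4^8 ≡ 34² = 1156 ≡ 9, 4^16 ≡ 9² = 81 ≡ 7. Since 21 = 16 + 4 + 1, 4^21 ≡ 7·34·4: 7·34 = 238 ≡ 16, then 16·4 = 64 ≡ 27. So 4^21 ≡ 27 (mod 37).
So T(3) = T(4) = 27 while 3 ≠ 4, so T is not injective.
A non-injective map from the 37-element set ℤ_{37} to itself takes at most 36 distinct values, so it cannot be surjective. So T is not surjective.
Since T is not surjective, we determine |image(T)|. Computing x^21 mod 37 for each x (by repeated squaring, reducing mod 37 at every step), the values T(0), T(1), …, T(36) are: 0, 1, 29, 27, 27, 23, 6, 10, 6, 26, 1, 36, 26, 23, 31, 29, 26, 8, 14, 23, 29, 11, 8, 6, 14, 11, 1, 36, 11, 31, 27, 31, 14, 10, 10, 8, 36.
The distinct values are {0, 1, 6, 8, 10, 11, 14, 23, 26, 27, 29, 31, 36}; there are 13 of them.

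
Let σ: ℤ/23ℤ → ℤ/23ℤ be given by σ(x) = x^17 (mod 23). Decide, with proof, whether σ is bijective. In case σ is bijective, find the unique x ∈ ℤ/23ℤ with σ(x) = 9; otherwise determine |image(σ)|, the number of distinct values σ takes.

Since 23 is prime, the nonzero elements of ℤ/23ℤ form a cyclic group of order 22.
As gcd(17, 22) = 1, raising to the 17th power is a bijection on this group: if s^17 ≡ t^17 then (st^{−1})^17 = 1, and the only element of order dividing gcd(17, 22) = 1 is 1, so s = t.
With σ(0) = 0 this makes σ injective on all of ℤ/23ℤ, hence bijective (finite equal-size domain and codomain). In particular σ is bijective.
Since σ is bijective, we find the preimage of 9. The inverse of x ↦ x^17 on (ℤ/23ℤ)^× is x ↦ x^13, because 17·13 = 221 = 10·22 + 1 ≡ 1 (mod 22) and x^{22} = 1 for x ≠ 0 (Fermat). So σ⁻¹(9) = 9^13 mod 23.
Repeated squaring mod 23: 9^1 ≡ 9, 9^2 ≡ 9² = 81 ≡ 12, 9^4 ≡ 12² = 144 ≡ 6, 9^8 ≡ 6² = 36 ≡ 13. Since 13 = 8 + 4 + 1, 9^13 ≡ 13·6·9: 13·6 = 78 ≡ 9, then 9·9 = 81 ≡ 12. So 9^13 ≡ 12 (mod 23).
Hence σ⁻¹(9) = 12.

12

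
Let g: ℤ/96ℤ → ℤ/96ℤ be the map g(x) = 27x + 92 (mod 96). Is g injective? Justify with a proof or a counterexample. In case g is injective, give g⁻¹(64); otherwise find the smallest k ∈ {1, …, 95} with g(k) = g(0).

32

We have gcd(27, 96) = 3 > 1. Taking a = 0 and b = 32: g(0) = 92 and g(32) = 27·32 + 92 = 956 ≡ 92 (mod 96).
So g(0) = g(32) while 0 ≠ 32, therefore g is not injective.
Since g is not injective, we find the least positive k with g(k) = g(0): this means 27k ≡ 0 (mod 96), i.e. 96 ∣ 27k. Since gcd(27, 96) = 3, dividing through by 3 this holds exactly when 32 ∣ 9k, and as gcd(9, 32) = 1, exactly when 32 ∣ k.
The smallest positive such k is 32.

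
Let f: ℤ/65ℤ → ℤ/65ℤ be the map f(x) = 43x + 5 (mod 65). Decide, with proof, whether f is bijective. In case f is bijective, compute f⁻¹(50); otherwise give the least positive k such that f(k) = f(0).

60

Suppose f(a) = f(b) in ℤ/65ℤ. Then 43a + 5 ≡ 43b + 5 (mod 65), thus 43(a − b) ≡ 0 (mod 65).
Since gcd(43, 65) = 1, 43 is invertible modulo 65, thus a − b ≡ 0 (mod 65), i.e. a = b.
We now compute 43⁻¹ mod 65 explicitly. Euclid's algorithm: 65 = 1·43 + 22, 43 = 1·22 + 21, 22 = 1·21 + 1; back-substituting gives 1 = 62·43 − 41·65, so 43⁻¹ ≡ 62 (mod 65).
Then y ↦ 62(y − 5) is a two-sided inverse to f, so every y ∈ ℤ/65ℤ has a preimage.
Hence f is bijective.
Since f is bijective, we compute f⁻¹(50): solve 43x + 5 ≡ 50 (mod 65), i.e. 43x ≡ 45 (mod 65).
Multiplying by 43⁻¹ = 62 gives x ≡ 62·45 = 2790 = 42·65 + 60 ≡ 60 (mod 65).
Check: f(60) = 43·60 + 5 = 2585 = 39·65 + 50 ≡ 50 (mod 65).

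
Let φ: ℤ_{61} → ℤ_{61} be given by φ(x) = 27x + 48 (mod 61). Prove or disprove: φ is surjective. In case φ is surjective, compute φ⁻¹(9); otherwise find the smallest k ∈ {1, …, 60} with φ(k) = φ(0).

46

By definition, surjectivity means every element of the codomain has a preimage under φ.
Since gcd(27, 61) = 1, 27 is invertible modulo 61. Euclid's algorithm: 61 = 2·27 + 7, 27 = 3·7 + 6, 7 = 1·6 + 1; back-substituting gives 1 = 52·27 − 23·61, so 27⁻¹ ≡ 52 (mod 61).
Then y ↦ 52(y − 48) is a two-sided inverse to φ, so every y ∈ ℤ_{61} has a preimage.
Therefore φ is surjective.
Since φ is surjective, we compute φ⁻¹(9): solve 27x + 48 ≡ 9 (mod 61), i.e. 27x ≡ 22 (mod 61).
Multiplying by 27⁻¹ = 52 gives x ≡ 52·22 = 1144 = 18·61 + 46 ≡ 46 (mod 61).
Check: φ(46) = 27·46 + 48 = 1290 = 21·61 + 9 ≡ 9 (mod 61).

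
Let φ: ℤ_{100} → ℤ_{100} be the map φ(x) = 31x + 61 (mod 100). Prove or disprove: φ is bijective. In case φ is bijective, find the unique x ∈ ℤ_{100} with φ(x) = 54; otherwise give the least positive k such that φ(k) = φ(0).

Suppose φ(x_1) = φ(x_2) in ℤ_{100}. Then 31x_1 + 61 ≡ 31x_2 + 61 (mod 100), thus 31(x_1 − x_2) ≡ 0 (mod 100).
Since gcd(31, 100) = 1, 31 is invertible modulo 100, thus x_1 − x_2 ≡ 0 (mod 100), i.e. x_1 = x_2.
We now compute 31⁻¹ mod 100 explicitly. Euclid's algorithm: 100 = 3·31 + 7, 31 = 4·7 + 3, 7 = 2·3 + 1; back-substituting gives 1 = 71·31 − 22·100, so 31⁻¹ ≡ 71 (mod 100).
Then y ↦ 71(y − 61) is a two-sided inverse to φ, so every y ∈ ℤ_{100} has a preimage.
Hence φ is bijective.
Since φ is bijective, we find φ⁻¹(54): we need 31x ≡ 54 − 61 ≡ 93 (mod 100). Using 31⁻¹ = 71: x ≡ 71·93 = 6603 = 66·100 + 3, so x = 3.
Check: φ(3) = 31·3 + 61 = 154 = 1·100 + 54 ≡ 54 (mod 100).

3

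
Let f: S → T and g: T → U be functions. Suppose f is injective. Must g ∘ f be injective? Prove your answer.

not injective

No. Take S = T = U = {0, 1}, f = identity (injective), and g(x) = 0 for every x.
Then (g ∘ f)(0) = 0 = (g ∘ f)(1) with 0 ≠ 1, so g ∘ f is not injective.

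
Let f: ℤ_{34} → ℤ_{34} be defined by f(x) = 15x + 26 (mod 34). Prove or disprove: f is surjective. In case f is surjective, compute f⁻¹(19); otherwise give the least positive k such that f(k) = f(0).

29

Recall that f is surjective if every y in the codomain equals f(x) for some x in the domain.
Since gcd(15, 34) = 1, 15 is invertible modulo 34. Euclid's algorithm: 34 = 2·15 + 4, 15 = 3·4 + 3, 4 = 1·3 + 1; back-substituting gives 1 = 25·15 − 11·34, so 15⁻¹ ≡ 25 (mod 34).
Then y ↦ 25(y − 26) is a two-sided inverse to f, so every y ∈ ℤ_{34} has a preimage.
Thus f is surjective.
Since f is surjective, we find f⁻¹(19): we need 15x ≡ 19 − 26 ≡ 27 (mod 34). Using 15⁻¹ = 25: x ≡ 25·27 = 675 = 19·34 + 29, so x = 29.
Check: f(29) = 15·29 + 26 = 461 = 13·34 + 19 ≡ 19 (mod 34).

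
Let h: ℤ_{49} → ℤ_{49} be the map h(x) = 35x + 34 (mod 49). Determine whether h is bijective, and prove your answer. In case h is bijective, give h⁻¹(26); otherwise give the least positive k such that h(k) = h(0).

We have gcd(35, 49) = 7 > 1. Taking x_1 = 0 and x_2 = 7: h(0) = 34 and h(7) = 35·7 + 34 = 279 ≡ 34 (mod 49).
So h(0) = h(7) while 0 ≠ 7, so h is not injective, hence not bijective.
Since h is not bijective, we find the least positive k with h(k) = h(0): this means 35k ≡ 0 (mod 49), i.e. 49 ∣ 35k. Since gcd(35, 49) = 7, dividing through by 7 this holds exactly when 7 ∣ 5k, and as gcd(5, 7) = 1, exactly when 7 ∣ k.
The smallest positive such k is 7.

7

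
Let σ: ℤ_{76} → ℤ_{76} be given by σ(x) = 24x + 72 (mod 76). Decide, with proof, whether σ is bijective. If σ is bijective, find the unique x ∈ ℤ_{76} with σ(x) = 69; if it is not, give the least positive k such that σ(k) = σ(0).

We have gcd(24, 76) = 4 > 1. Taking u = 0 and v = 19: σ(0) = 72 and σ(19) = 24·19 + 72 = 528 ≡ 72 (mod 76).
So σ(0) = σ(19) while 0 ≠ 19, hence σ is not injective, hence not bijective.
Since σ is not bijective, we find the least positive k with σ(k) = σ(0): this means 24k ≡ 0 (mod 76), i.e. 76 ∣ 24k. Since gcd(24, 76) = 4, dividing through by 4 this holds exactly when 19 ∣ 6k, and as gcd(6, 19) = 1, exactly when 19 ∣ k.
The smallest positive such k is 19.

19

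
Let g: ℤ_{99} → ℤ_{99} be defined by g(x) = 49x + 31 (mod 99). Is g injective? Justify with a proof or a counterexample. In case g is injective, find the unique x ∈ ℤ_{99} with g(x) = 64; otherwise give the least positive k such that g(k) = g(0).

Suppose g(a) = g(b) in ℤ_{99}. Then 49a + 31 ≡ 49b + 31 (mod 99), thus 49(a − b) ≡ 0 (mod 99).
Since gcd(49, 99) = 1, 49 is invertible modulo 99, so a − b ≡ 0 (mod 99), i.e. a = b.
So g is injective.
We now compute 49⁻¹ mod 99 explicitly. Euclid's algorithm: 99 = 2·49 + 1; back-substituting gives 1 = 97·49 − 48·99, so 49⁻¹ ≡ 97 (mod 99).
Since g is injective, we find g⁻¹(64): we need 49x ≡ 64 − 31 ≡ 33 (mod 99). Using 49⁻¹ = 97: x ≡ 97·33 = 3201 = 32·99 + 33, so x = 33.
Check: g(33) = 49·33 + 31 = 1648 = 16·99 + 64 ≡ 64 (mod 99).

33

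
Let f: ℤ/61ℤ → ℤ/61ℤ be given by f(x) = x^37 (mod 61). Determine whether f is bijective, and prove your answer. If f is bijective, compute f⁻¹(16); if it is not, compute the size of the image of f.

Since 61 is prime, the nonzero elements of ℤ/61ℤ form a cyclic group of order 60.
As gcd(37, 60) = 1, raising to the 37th power is a bijection on this group: if u^37 ≡ v^37 then (uv^{−1})^37 = 1, and the only element of order dividing gcd(37, 60) = 1 is 1, so u = v.
With f(0) = 0 this makes f injective on all of ℤ/61ℤ, hence bijective (finite equal-size domain and codomain). In particular f is bijective.
Since f is bijective, we find the preimage of 16. The inverse of x ↦ x^37 on (ℤ/61ℤ)^× is x ↦ x^13, because 37·13 = 481 = 8·60 + 1 ≡ 1 (mod 60) and x^{60} = 1 for x ≠ 0 (Fermat). So f⁻¹(16) = 16^13 mod 61.
Repeated squaring mod 61: 16^1 ≡ 16, 16^2 ≡ 16² = 256 ≡ 12, 16^4 ≡ 12² = 144 ≡ 22, 16^8 ≡ 22² = 484 ≡ 57. Since 13 = 8 + 4 + 1, 16^13 ≡ 57·22·16: 57·22 = 1254 ≡ 34, then 34·16 = 544 ≡ 56. So 16^13 ≡ 56 (mod 61).
Hence f⁻¹(16) = 56.

56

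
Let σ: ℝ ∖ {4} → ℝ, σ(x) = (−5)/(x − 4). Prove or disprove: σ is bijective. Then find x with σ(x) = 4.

If σ(x) = 0, cross-multiplying gives 1(−5) = 0(x − 4), which simplifies to −5 = 0 — false.  So 0 has no preimage and σ is not surjective.
Hence σ is not bijective.
Solving σ(x) = 4: cross-multiplying gives −5 = 4(x − 4), which rearranges to −4x = −11, so x = 11/4.

11/4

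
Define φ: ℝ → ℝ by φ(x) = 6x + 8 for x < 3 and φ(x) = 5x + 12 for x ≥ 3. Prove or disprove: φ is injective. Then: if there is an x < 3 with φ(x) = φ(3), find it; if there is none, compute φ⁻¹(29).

17/5

Both pieces are strictly increasing (slopes 6 and 5), so each is injective on its own interval.
The left piece maps (−∞, 3) onto (−∞, 26); the right piece maps [3, ∞) onto [27, ∞).
These images are disjoint, so no value is attained by both pieces. Thus φ is injective.
Because the two images are disjoint, no x < 3 has φ(x) = φ(3), so we compute φ⁻¹(29): 29 lies in [27, ∞), so solve 5x + 12 = 29: x = (29 − 12)/5 = 17/5.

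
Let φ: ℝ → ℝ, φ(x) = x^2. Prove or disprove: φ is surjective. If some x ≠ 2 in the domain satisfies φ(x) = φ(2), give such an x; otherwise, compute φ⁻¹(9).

-2

Since 2 is even, x^2 ≥ 0 for all x ∈ ℝ, so −1 ∈ ℝ has no preimage. Thus φ is not surjective.
For the follow-up, such an x exists: taking x = −2 ∈ ℝ gives φ(−2) = 4 = φ(2) with −2 ≠ 2.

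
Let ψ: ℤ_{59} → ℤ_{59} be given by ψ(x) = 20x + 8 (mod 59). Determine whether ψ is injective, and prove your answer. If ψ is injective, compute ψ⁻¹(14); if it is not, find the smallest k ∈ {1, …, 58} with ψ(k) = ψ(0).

Recall: injectivity means: for all u, v in the domain, ψ(u) = ψ(v) implies u = v.
If ψ(u) = ψ(v), then 20u ≡ 20v (mod 59). Because gcd(20, 59) = 1, we may cancel 20 to get u ≡ v (mod 59).
Therefore ψ is injective.
We now compute 20⁻¹ mod 59 explicitly. Euclid's algorithm: 59 = 2·20 + 19, 20 = 1·19 + 1; back-substituting gives 1 = 3·20 − 1·59, so 20⁻¹ ≡ 3 (mod 59).
Since ψ is injective, we compute ψ⁻¹(14): solve 20x + 8 ≡ 14 (mod 59), i.e. 20x ≡ 6 (mod 59).
Multiplying by 20⁻¹ = 3 gives x ≡ 3·6 = 18 ≡ 18 (mod 59).
Check: ψ(18) = 20·18 + 8 = 368 = 6·59 + 14 ≡ 14 (mod 59).

18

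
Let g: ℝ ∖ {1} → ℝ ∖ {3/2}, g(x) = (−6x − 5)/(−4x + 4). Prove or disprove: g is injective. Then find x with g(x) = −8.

27/38

Suppose g(u) = g(v). Cross-multiplying: (−6u − 5)(−4v + 4) = (−6v − 5)(−4u + 4).
Expanding both sides and cancelling the symmetric terms leaves −44·(u − v) = 0. Since −44 ≠ 0, u = v. So g is injective.
Solving g(x) = −8: cross-multiplying gives −6x − 5 = −8(−4x + 4), which rearranges to −38x = −27, so x = 27/38.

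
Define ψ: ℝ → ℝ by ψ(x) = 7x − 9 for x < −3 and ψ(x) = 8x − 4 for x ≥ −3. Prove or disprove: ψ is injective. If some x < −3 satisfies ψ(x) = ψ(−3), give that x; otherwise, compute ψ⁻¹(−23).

Both pieces are strictly increasing (slopes 7 and 8), so each is injective on its own interval.
The left piece maps (−∞, −3) onto (−∞, −30); the right piece maps [−3, ∞) onto [−28, ∞).
These images are disjoint, so no value is attained by both pieces. So ψ is injective.
Because the two images are disjoint, no x < −3 has ψ(x) = ψ(−3), so we compute ψ⁻¹(−23): −23 lies in [−28, ∞), so solve 8x − 4 = −23: x = (−23 + 4)/8 = −19/8.

-19/8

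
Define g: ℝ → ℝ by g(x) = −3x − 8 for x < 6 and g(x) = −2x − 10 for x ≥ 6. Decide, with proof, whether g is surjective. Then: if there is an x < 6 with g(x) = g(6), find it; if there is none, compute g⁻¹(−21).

14/3

Both pieces are strictly decreasing (slopes −3 and −2), so each is injective on its own interval.
The left piece maps (−∞, 6) onto (−26, ∞); the right piece maps [6, ∞) onto (−∞, −22].
The union (−26, ∞) ∪ (−∞, −22] covers ℝ, so g is surjective.
For the follow-up: the images overlap, so an x < 6 with g(x) = g(6) exists. g(6) = −22; solving −3x − 8 = −22 for x < 6 gives x = (−22 + 8)/(−3) = 14/3.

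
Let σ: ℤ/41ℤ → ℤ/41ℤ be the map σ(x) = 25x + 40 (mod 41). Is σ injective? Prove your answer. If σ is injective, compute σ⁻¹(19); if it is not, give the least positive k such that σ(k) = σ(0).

9

If σ(x_1) = σ(x_2), then 25x_1 ≡ 25x_2 (mod 41). Because gcd(25, 41) = 1, we may cancel 25 to get x_1 ≡ x_2 (mod 41).
So σ is injective.
We now compute 25⁻¹ mod 41 explicitly. Euclid's algorithm: 41 = 1·25 + 16, 25 = 1·16 + 9, 16 = 1·9 + 7, 9 = 1·7 + 2, 7 = 3·2 + 1; back-substituting gives 1 = 23·25 − 14·41, so 25⁻¹ ≡ 23 (mod 41).
Since σ is injective, we compute σ⁻¹(19): solve 25x + 40 ≡ 19 (mod 41), i.e. 25x ≡ 20 (mod 41).
Multiplying by 25⁻¹ = 23 gives x ≡ 23·20 = 460 = 11·41 + 9 ≡ 9 (mod 41).
Check: σ(9) = 25·9 + 40 = 265 = 6·41 + 19 ≡ 19 (mod 41).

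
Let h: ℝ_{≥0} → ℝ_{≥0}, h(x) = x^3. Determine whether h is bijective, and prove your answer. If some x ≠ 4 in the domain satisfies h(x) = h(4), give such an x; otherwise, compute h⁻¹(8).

On ℝ_{≥0}, x ↦ x^3 is strictly increasing (injective) and for any y ∈ ℝ_{≥0} the 3rd root y^{1/3} lies in ℝ_{≥0} (surjective). So h is bijective.
Since x ↦ x^3 is strictly increasing on ℝ_{≥0}, it is injective there, so no x ≠ 4 in the domain has h(x) = h(4). We therefore compute h⁻¹(8) = 8^{1/3} = 2 (indeed 2^3 = 8).

2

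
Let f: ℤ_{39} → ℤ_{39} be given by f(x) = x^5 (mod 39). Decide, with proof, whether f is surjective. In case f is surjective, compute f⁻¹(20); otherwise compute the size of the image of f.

Computing x^5 mod 39 for each x (by repeated squaring, reducing mod 39 at every step), the values f(0), f(1), …, f(38) are: 0, 1, 32, 9, 10, 5, 15, 37, 8, 3, 4, 20, 12, 13, 14, 6, 22, 23, 18, 28, 11, 21, 16, 17, 33, 25, 26, 27, 19, 35, 36, 31, 2, 24, 34, 29, 30, 7, 38.
Every element of ℤ_{39} appears exactly once in this list, so f is a bijection, and in particular surjective.
Since f is surjective, we read off the preimage of 20 from the same table: f(11) = 20, so f⁻¹(20) = 11.

11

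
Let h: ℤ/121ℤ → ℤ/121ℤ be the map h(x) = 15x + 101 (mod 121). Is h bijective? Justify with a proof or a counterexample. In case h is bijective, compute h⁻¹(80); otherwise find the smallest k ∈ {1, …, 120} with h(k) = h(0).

47

Suppose h(x_1) = h(x_2) in ℤ/121ℤ. Then 15x_1 + 101 ≡ 15x_2 + 101 (mod 121), therefore 15(x_1 − x_2) ≡ 0 (mod 121).
Since gcd(15, 121) = 1, 15 is invertible modulo 121, therefore x_1 − x_2 ≡ 0 (mod 121), i.e. x_1 = x_2.
We now compute 15⁻¹ mod 121 explicitly. Euclid's algorithm: 121 = 8·15 + 1; back-substituting gives 1 = 113·15 − 14·121, so 15⁻¹ ≡ 113 (mod 121).
Then y ↦ 113(y − 101) is a two-sided inverse to h, so every y ∈ ℤ/121ℤ has a preimage.
Hence h is bijective.
Since h is bijective, we find h⁻¹(80): we need 15x ≡ 80 − 101 ≡ 100 (mod 121). Using 15⁻¹ = 113: x ≡ 113·100 = 11300 = 93·121 + 47, so x = 47.
Check: h(47) = 15·47 + 101 = 806 = 6·121 + 80 ≡ 80 (mod 121).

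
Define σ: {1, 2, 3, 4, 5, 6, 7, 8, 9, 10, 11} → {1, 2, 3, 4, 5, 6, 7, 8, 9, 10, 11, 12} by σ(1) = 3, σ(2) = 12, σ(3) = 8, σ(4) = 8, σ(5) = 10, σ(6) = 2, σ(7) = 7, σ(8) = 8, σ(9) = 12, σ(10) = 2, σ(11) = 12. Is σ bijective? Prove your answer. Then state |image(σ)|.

6

σ(3) = 8 = σ(4) with 3 ≠ 4, so σ is not injective, hence not bijective.
The image of σ is {2, 3, 7, 8, 10, 12}, which has 6 elements.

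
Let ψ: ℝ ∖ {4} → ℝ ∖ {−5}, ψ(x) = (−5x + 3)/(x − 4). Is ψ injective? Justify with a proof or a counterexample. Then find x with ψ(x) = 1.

Suppose ψ(a) = ψ(b). Cross-multiplying: (−5a + 3)(b − 4) = (−5b + 3)(a − 4).
Expanding both sides and cancelling the symmetric terms leaves 17·(a − b) = 0. Since 17 ≠ 0, a = b. Hence ψ is injective.
Solving ψ(x) = 1: cross-multiplying gives −5x + 3 = 1(x − 4), which rearranges to −6x = −7, so x = 7/6.

7/6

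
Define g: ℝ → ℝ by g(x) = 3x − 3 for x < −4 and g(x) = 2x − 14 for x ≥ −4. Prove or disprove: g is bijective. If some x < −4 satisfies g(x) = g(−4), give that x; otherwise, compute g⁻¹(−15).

Both pieces are strictly increasing (slopes 3 and 2), so each is injective on its own interval.
The left piece maps (−∞, −4) onto (−∞, −15); the right piece maps [−4, ∞) onto [−22, ∞).
These images overlap. In particular g(−4) = −22 (right piece), and solving 3x − 3 = −22 on the left piece gives x = −19/3 < −4.
So g(−19/3) = g(−4) with −19/3 ≠ −4, and g is not injective, hence not bijective. This x = −19/3 is the requested value below −4.

-19/3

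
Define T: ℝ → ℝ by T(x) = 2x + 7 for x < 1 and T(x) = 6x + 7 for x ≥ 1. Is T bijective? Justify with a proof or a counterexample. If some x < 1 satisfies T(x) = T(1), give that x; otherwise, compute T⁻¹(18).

Both pieces are strictly increasing (slopes 2 and 6), so each is injective on its own interval.
The left piece maps (−∞, 1) onto (−∞, 9); the right piece maps [1, ∞) onto [13, ∞).
The images leave a gap (9 has no preimage), so T is not surjective, hence not bijective.
Because the two images are disjoint, no x < 1 has T(x) = T(1), so we compute T⁻¹(18): 18 lies in [13, ∞), so solve 6x + 7 = 18: x = (18 − 7)/6 = 11/6.

11/6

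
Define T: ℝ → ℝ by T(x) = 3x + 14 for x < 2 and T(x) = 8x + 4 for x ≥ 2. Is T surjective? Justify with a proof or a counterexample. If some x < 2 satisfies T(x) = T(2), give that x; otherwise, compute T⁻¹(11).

Both pieces are strictly increasing (slopes 3 and 8), so each is injective on its own interval.
The left piece maps (−∞, 2) onto (−∞, 20); the right piece maps [2, ∞) onto [20, ∞).
These images together cover ℝ, so T is surjective.
Because the two images are disjoint, no x < 2 has T(x) = T(2), so we compute T⁻¹(11): 11 lies in (−∞, 20), so solve 3x + 14 = 11: x = (11 − 14)/3 = −1.

-1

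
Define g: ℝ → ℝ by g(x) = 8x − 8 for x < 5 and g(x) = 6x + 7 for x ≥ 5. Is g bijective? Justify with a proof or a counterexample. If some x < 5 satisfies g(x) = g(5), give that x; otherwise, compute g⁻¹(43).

Both pieces are strictly increasing (slopes 8 and 6), so each is injective on its own interval.
The left piece maps (−∞, 5) onto (−∞, 32); the right piece maps [5, ∞) onto [37, ∞).
The images leave a gap (32 has no preimage), so g is not surjective, hence not bijective.
Because the two images are disjoint, no x < 5 has g(x) = g(5), so we compute g⁻¹(43): 43 lies in [37, ∞), so solve 6x + 7 = 43: x = (43 − 7)/6 = 6.

6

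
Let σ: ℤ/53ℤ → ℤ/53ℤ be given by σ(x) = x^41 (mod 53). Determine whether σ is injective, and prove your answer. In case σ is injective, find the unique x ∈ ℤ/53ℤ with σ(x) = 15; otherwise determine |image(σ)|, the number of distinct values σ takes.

42

Since 53 is prime, the nonzero elements of ℤ/53ℤ form a cyclic group of order 52.
As gcd(41, 52) = 1, raising to the 41st power is a bijection on this group: if u^41 ≡ v^41 then (uv^{−1})^41 = 1, and the only element of order dividing gcd(41, 52) = 1 is 1, so u = v.
With σ(0) = 0 this makes σ injective on all of ℤ/53ℤ, hence bijective (finite equal-size domain and codomain). In particular σ is injective.
Since σ is injective, we find the preimage of 15. The inverse of x ↦ x^41 on (ℤ/53ℤ)^× is x ↦ x^33, because 41·33 = 1353 = 26·52 + 1 ≡ 1 (mod 52) and x^{52} = 1 for x ≠ 0 (Fermat). So σ⁻¹(15) = 15^33 mod 53.
Repeated squaring mod 53: 15^1 ≡ 15, 15^2 ≡ 15² = 225 ≡ 13, 15^4 ≡ 13² = 169 ≡ 10, 15^8 ≡ 10² = 100 ≡ 47, 15^16 ≡ 47² = 2209 ≡ 36, 15^32 ≡ 36² = 1296 ≡ 24. Since 33 = 32 + 1, 15^33 ≡ 24·15: 24·15 = 360 ≡ 42. So 15^33 ≡ 42 (mod 53).
Hence σ⁻¹(15) = 42.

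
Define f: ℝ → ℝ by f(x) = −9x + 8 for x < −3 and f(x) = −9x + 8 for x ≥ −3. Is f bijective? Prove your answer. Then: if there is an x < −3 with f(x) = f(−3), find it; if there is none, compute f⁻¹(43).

Both pieces are strictly decreasing (slopes −9 and −9), so each is injective on its own interval.
The left piece maps (−∞, −3) onto (35, ∞); the right piece maps [−3, ∞) onto (−∞, 35].
Since 35 = 35, the images partition ℝ: f is injective and surjective, hence bijective.
Because the two images are disjoint, no x < −3 has f(x) = f(−3), so we compute f⁻¹(43): 43 lies in (35, ∞), so solve −9x + 8 = 43: x = (43 − 8)/(−9) = −35/9.

-35/9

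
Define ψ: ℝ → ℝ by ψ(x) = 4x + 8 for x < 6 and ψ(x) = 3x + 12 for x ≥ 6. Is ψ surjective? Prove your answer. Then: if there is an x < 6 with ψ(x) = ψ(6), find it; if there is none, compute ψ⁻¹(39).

11/2

Both pieces are strictly increasing (slopes 4 and 3), so each is injective on its own interval.
The left piece maps (−∞, 6) onto (−∞, 32); the right piece maps [6, ∞) onto [30, ∞).
The union (−∞, 32) ∪ [30, ∞) covers ℝ, so ψ is surjective.
For the follow-up: the images overlap, so an x < 6 with ψ(x) = ψ(6) exists. ψ(6) = 30; solving 4x + 8 = 30 for x < 6 gives x = (30 − 8)/4 = 11/2.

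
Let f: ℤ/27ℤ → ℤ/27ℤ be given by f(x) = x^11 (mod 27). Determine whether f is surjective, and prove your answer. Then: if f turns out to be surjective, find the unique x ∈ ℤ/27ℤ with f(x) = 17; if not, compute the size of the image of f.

f(0) = 0^11 = 0.
f(3): Repeated squaring mod 27: 3^1 ≡ 3, 3^2 ≡ 3² = 9, 3^4 ≡ 9² = 81 ≡ 0, 3^8 ≡ 0² = 0. Since 11 = 8 + 2 + 1, 3^11 ≡ 0·9·3: 0·9 = 0, then 0·3 = 0. So 3^11 ≡ 0 (mod 27).
So f(0) = f(3) = 0 while 0 ≠ 3, hence f is not injective.
A non-injective map from the 27-element set ℤ/27ℤ to itself takes at most 26 distinct values, so it cannot be surjective. Hence f is not surjective.
Since f is not surjective, we determine |image(f)|. Computing x^11 mod 27 for each x (by repeated squaring, reducing mod 27 at every step), the values f(0), f(1), …, f(26) are: 0, 1, 23, 0, 16, 2, 0, 22, 17, 0, 19, 14, 0, 7, 20, 0, 13, 8, 0, 10, 5, 0, 25, 11, 0, 4, 26.
The distinct values are {0, 1, 2, 4, 5, 7, 8, 10, 11, 13, 14, 16, 17, 19, 20, 22, 23, 25, 26}; there are 19 of them.

19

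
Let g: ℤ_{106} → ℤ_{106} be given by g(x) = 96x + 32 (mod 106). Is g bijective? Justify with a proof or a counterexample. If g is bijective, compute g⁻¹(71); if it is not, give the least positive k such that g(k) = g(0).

We have gcd(96, 106) = 2 > 1. Taking a = 0 and b = 53: g(0) = 32 and g(53) = 96·53 + 32 = 5120 ≡ 32 (mod 106).
So g(0) = g(53) while 0 ≠ 53, hence g is not injective, hence not bijective.
Since g is not bijective, we find the least positive k with g(k) = g(0): this means 96k ≡ 0 (mod 106), i.e. 106 ∣ 96k. Since gcd(96, 106) = 2, dividing through by 2 this holds exactly when 53 ∣ 48k, and as gcd(48, 53) = 1, exactly when 53 ∣ k.
The smallest positive such k is 53.

53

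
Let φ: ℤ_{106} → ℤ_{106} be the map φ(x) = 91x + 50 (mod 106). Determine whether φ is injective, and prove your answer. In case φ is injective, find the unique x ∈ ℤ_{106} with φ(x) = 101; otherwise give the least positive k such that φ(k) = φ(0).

Recall: injectivity means: for all a, b in the domain, φ(a) = φ(b) implies a = b.
If φ(a) = φ(b), then 91a ≡ 91b (mod 106). Because gcd(91, 106) = 1, we may cancel 91 to get a ≡ b (mod 106).
So φ is injective.
We now compute 91⁻¹ mod 106 explicitly. Euclid's algorithm: 106 = 1·91 + 15, 91 = 6·15 + 1; back-substituting gives 1 = 7·91 − 6·106, so 91⁻¹ ≡ 7 (mod 106).
Since φ is injective, we find φ⁻¹(101): we need 91x ≡ 101 − 50 ≡ 51 (mod 106). Using 91⁻¹ = 7: x ≡ 7·51 = 357 = 3·106 + 39, so x = 39.
Check: φ(39) = 91·39 + 50 = 3599 = 33·106 + 101 ≡ 101 (mod 106).

39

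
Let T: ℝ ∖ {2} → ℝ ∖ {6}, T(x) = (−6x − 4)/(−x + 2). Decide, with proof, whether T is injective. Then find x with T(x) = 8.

Suppose T(x_1) = T(x_2). Cross-multiplying: (−6x_1 − 4)(−x_2 + 2) = (−6x_2 − 4)(−x_1 + 2).
Expanding both sides and cancelling the symmetric terms leaves −16·(x_1 − x_2) = 0. Since −16 ≠ 0, x_1 = x_2. Therefore T is injective.
Solving T(x) = 8: cross-multiplying gives −6x − 4 = 8(−x + 2), which rearranges to 2x = 20, so x = 10.

10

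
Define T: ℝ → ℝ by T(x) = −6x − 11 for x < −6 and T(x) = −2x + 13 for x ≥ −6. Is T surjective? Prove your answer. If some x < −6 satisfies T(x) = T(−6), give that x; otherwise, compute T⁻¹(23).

Both pieces are strictly decreasing (slopes −6 and −2), so each is injective on its own interval.
The left piece maps (−∞, −6) onto (25, ∞); the right piece maps [−6, ∞) onto (−∞, 25].
These images together cover ℝ, so T is surjective.
Because the two images are disjoint, no x < −6 has T(x) = T(−6), so we compute T⁻¹(23): 23 lies in (−∞, 25], so solve −2x + 13 = 23: x = (23 − 13)/(−2) = −5.

-5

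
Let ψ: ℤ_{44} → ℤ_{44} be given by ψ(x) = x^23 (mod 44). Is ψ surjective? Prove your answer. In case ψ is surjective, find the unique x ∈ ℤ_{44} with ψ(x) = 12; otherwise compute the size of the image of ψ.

33

ψ(0) = 0^23 = 0.
ψ(22): Repeated squaring mod 44: 22^1 ≡ 22, 22^2 ≡ 22² = 484 ≡ 0, 22^4 ≡ 0² = 0, 22^8 ≡ 0² = 0, 22^16 ≡ 0² = 0. Since 23 = 16 + 4 + 2 + 1, 22^23 ≡ 0·0·0·22: 0·0 = 0, then 0·0 = 0, then 0·22 = 0. So 22^23 ≡ 0 (mod 44).
So ψ(0) = ψ(22) = 0 while 0 ≠ 22, thus ψ is not injective.
A non-injective map from the 44-element set ℤ_{44} to itself takes at most 43 distinct values, so it cannot be surjective. So ψ is not surjective.
Since ψ is not surjective, we determine |image(ψ)|. Computing x^23 mod 44 for each x (by repeated squaring, reducing mod 44 at every step), the values ψ(0), ψ(1), …, ψ(43) are: 0, 1, 8, 27, 20, 37, 40, 35, 28, 25, 32, 11, 12, 41, 16, 31, 4, 29, 24, 39, 36, 21, 0, 23, 8, 5, 20, 15, 40, 13, 28, 3, 32, 33, 12, 19, 16, 9, 4, 7, 24, 17, 36, 43.
The distinct values are {0, 1, 3, 4, 5, 7, 8, 9, 11, 12, 13, 15, 16, 17, 19, 20, 21, 23, 24, 25, 27, 28, 29, 31, 32, 33, 35, 36, 37, 39, 40, 41, 43}; there are 33 of them.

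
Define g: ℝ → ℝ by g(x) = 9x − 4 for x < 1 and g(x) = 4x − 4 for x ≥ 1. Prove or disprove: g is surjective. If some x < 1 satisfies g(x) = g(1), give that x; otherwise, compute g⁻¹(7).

4/9

Both pieces are strictly increasing (slopes 9 and 4), so each is injective on its own interval.
The left piece maps (−∞, 1) onto (−∞, 5); the right piece maps [1, ∞) onto [0, ∞).
The union (−∞, 5) ∪ [0, ∞) covers ℝ, so g is surjective.
For the follow-up: the images overlap, so an x < 1 with g(x) = g(1) exists. g(1) = 0; solving 9x − 4 = 0 for x < 1 gives x = (0 + 4)/9 = 4/9.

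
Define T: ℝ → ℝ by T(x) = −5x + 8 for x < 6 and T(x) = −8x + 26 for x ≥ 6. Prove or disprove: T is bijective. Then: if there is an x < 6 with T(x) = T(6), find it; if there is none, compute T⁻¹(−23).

Both pieces are strictly decreasing (slopes −5 and −8), so each is injective on its own interval.
The left piece maps (−∞, 6) onto (−22, ∞); the right piece maps [6, ∞) onto (−∞, −22].
Since −22 = −22, the images partition ℝ: T is injective and surjective, hence bijective.
Because the two images are disjoint, no x < 6 has T(x) = T(6), so we compute T⁻¹(−23): −23 lies in (−∞, −22], so solve −8x + 26 = −23: x = (−23 − 26)/(−8) = 49/8.

49/8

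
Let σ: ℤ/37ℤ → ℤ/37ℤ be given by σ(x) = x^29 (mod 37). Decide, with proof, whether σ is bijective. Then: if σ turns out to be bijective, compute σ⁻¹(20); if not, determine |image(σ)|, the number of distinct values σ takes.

18

Since 37 is prime, the nonzero elements of ℤ/37ℤ form a cyclic group of order 36.
As gcd(29, 36) = 1, raising to the 29th power is a bijection on this group: if a^29 ≡ b^29 then (ab^{−1})^29 = 1, and the only element of order dividing gcd(29, 36) = 1 is 1, so a = b.
With σ(0) = 0 this makes σ injective on all of ℤ/37ℤ, hence bijective (finite equal-size domain and codomain). In particular σ is bijective.
Since σ is bijective, we find the preimage of 20. The inverse of x ↦ x^29 on (ℤ/37ℤ)^× is x ↦ x^5, because 29·5 = 145 = 4·36 + 1 ≡ 1 (mod 36) and x^{36} = 1 for x ≠ 0 (Fermat). So σ⁻¹(20) = 20^5 mod 37.
Repeated squaring mod 37: 20^1 ≡ 20, 20^2 ≡ 20² = 400 ≡ 30, 20^4 ≡ 30² = 900 ≡ 12. Since 5 = 4 + 1, 20^5 ≡ 12·20: 12·20 = 240 ≡ 18. So 20^5 ≡ 18 (mod 37).
Hence σ⁻¹(20) = 18.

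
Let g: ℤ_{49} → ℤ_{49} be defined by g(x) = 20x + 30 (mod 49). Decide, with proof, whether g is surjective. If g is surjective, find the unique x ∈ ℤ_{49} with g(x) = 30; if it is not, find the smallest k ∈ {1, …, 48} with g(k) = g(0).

0

Since gcd(20, 49) = 1, 20 is invertible modulo 49. Euclid's algorithm: 49 = 2·20 + 9, 20 = 2·9 + 2, 9 = 4·2 + 1; back-substituting gives 1 = 27·20 − 11·49, so 20⁻¹ ≡ 27 (mod 49).
For any y ∈ ℤ_{49}, x = 27(y − 30) mod 49 satisfies g(x) = 20·27(y − 30) + 30 ≡ y (since 20·27 ≡ 1 mod 49). So every y has a preimage.
Therefore g is surjective.
Since g is surjective, we compute g⁻¹(30): solve 20x + 30 ≡ 30 (mod 49), i.e. 20x ≡ 0 (mod 49).
Multiplying by 20⁻¹ = 27 gives x ≡ 27·0 = 0 ≡ 0 (mod 49).
Check: g(0) = 20·0 + 30 = 30 ≡ 30 (mod 49).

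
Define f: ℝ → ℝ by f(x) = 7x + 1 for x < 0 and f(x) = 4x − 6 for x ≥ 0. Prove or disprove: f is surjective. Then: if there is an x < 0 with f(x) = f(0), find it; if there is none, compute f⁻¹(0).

-1

Both pieces are strictly increasing (slopes 7 and 4), so each is injective on its own interval.
The left piece maps (−∞, 0) onto (−∞, 1); the right piece maps [0, ∞) onto [−6, ∞).
The union (−∞, 1) ∪ [−6, ∞) covers ℝ, so f is surjective.
For the follow-up: the images overlap, so an x < 0 with f(x) = f(0) exists. f(0) = −6; solving 7x + 1 = −6 for x < 0 gives x = (−6 − 1)/7 = −1.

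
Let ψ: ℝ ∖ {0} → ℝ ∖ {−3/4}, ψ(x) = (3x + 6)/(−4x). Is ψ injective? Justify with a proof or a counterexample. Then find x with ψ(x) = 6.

-2/9

Suppose ψ(s) = ψ(t). Cross-multiplying: (3s + 6)(−4t) = (3t + 6)(−4s).
Expanding both sides and cancelling the symmetric terms leaves 24·(s − t) = 0. Since 24 ≠ 0, s = t. Hence ψ is injective.
Solving ψ(x) = 6: cross-multiplying gives 3x + 6 = 6(−4x), which rearranges to 27x = −6, so x = −2/9.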